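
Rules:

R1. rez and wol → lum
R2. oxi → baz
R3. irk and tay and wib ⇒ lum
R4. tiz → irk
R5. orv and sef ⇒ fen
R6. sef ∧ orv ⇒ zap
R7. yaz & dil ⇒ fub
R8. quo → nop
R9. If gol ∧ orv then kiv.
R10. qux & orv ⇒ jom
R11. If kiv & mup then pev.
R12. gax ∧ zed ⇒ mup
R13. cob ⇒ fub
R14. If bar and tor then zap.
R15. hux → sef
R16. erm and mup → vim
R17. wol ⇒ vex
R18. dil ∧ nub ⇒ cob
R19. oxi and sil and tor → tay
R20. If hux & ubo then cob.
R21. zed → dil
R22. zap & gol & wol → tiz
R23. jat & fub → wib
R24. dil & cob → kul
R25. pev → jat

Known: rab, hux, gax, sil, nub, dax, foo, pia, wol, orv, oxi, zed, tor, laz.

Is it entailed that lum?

No

Forward chaining from the given facts derives: baz, mup, sef, vex, tay, dil, fen, zap, cob, kul, fub.
Rules concluding lum: R1 needs rez; R3 needs irk — none of these are established.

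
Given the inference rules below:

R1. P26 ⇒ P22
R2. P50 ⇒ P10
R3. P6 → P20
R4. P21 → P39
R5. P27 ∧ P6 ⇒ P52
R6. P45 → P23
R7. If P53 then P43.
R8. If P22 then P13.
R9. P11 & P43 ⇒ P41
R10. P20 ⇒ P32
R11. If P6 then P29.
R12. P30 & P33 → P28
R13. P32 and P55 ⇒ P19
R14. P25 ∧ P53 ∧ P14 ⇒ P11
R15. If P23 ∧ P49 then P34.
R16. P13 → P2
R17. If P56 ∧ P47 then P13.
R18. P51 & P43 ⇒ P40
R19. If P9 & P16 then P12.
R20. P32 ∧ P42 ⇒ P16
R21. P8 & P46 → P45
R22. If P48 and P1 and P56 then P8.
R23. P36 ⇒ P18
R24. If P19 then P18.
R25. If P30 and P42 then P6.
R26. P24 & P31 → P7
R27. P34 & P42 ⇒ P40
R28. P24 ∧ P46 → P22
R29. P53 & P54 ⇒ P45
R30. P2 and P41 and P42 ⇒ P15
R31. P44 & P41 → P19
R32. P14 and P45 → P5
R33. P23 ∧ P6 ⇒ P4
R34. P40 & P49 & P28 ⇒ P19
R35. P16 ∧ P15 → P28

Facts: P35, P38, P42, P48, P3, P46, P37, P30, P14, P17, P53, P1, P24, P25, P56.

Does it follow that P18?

Forward chaining from the given facts derives: P43, P11, P8, P6, P22, P20, P13, P41, P32, P29, P2, P16, P45, P15, P5, P28, P23, P4.
Rules concluding P18: R23 needs P36; R24 needs P19 — none of these are established.

No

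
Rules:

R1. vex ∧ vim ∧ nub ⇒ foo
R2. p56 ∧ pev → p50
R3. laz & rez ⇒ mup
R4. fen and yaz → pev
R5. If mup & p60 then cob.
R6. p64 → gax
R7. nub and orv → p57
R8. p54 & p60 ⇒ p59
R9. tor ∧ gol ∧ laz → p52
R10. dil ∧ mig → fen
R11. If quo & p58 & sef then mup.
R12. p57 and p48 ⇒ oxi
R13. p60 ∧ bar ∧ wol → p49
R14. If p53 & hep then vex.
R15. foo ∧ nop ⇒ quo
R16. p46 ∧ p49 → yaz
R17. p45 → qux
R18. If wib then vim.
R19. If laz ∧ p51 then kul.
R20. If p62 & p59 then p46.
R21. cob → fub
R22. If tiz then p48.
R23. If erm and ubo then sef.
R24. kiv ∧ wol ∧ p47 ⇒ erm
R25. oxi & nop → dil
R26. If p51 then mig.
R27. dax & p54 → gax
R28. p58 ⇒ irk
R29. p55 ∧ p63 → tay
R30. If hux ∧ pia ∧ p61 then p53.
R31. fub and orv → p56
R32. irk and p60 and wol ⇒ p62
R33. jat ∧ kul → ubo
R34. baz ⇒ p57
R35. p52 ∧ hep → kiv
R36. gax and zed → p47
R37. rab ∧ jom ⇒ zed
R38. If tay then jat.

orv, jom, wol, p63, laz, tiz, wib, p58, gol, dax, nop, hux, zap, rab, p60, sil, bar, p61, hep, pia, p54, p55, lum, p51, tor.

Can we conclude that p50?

No

Forward chaining from the given facts derives: p59, p52, p49, vim, kul, p48, mig, gax, irk, tay, p53, p62, kiv, zed, jat, vex, p46, ubo, p47, yaz, erm, sef.
The only rule concluding p50 is R2, which needs p56; that is never established.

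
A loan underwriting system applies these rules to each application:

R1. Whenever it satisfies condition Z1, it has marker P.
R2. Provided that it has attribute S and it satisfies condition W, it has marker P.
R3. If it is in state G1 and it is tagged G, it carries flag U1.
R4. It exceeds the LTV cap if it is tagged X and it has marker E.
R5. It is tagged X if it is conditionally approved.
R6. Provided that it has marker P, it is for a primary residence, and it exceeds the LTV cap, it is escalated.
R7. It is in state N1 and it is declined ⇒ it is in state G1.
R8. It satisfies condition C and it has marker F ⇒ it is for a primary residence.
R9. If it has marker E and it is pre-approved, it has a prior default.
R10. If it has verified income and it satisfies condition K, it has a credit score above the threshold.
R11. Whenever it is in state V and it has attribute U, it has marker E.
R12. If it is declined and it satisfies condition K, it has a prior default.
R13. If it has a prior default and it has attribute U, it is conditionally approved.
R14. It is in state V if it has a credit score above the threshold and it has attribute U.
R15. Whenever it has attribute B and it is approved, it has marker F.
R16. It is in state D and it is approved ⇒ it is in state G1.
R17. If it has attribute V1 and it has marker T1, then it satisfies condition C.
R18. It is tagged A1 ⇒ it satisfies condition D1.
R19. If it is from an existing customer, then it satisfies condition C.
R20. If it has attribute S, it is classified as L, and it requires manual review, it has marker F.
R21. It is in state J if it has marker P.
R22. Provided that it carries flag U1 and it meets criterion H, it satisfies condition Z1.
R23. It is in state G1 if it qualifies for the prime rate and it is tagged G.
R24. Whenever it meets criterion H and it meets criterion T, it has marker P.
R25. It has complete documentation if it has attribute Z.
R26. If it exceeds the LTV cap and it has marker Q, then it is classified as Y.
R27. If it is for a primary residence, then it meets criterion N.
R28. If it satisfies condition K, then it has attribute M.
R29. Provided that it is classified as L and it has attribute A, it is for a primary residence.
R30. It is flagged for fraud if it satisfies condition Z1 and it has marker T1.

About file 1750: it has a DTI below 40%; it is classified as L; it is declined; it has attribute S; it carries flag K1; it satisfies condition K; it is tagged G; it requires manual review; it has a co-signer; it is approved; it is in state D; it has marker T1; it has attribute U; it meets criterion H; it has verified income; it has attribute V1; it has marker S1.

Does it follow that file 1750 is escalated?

Yes

By R10 (it has verified income, it satisfies condition K): it has a credit score above the threshold.
By R12 (it is declined, it satisfies condition K): it has a prior default.
By R13 (it has a prior default, it has attribute U): it is conditionally approved.
By R14 (it has a credit score above the threshold, it has attribute U): it is in state V.
By R16 (it is in state D, it is approved): it is in state G1.
By R17 (it has attribute V1, it has marker T1): it satisfies condition C.
By R20 (it has attribute S, it is classified as L, it requires manual review): it has marker F.
By R3 (it is in state G1, it is tagged G): it carries flag U1.
By R5 (it is conditionally approved): it is tagged X.
By R8 (it satisfies condition C, it has marker F): it is for a primary residence.
By R11 (it is in state V, it has attribute U): it has marker E.
By R22 (it carries flag U1, it meets criterion H): it satisfies condition Z1.
By R1 (it satisfies condition Z1): it has marker P.
By R4 (it is tagged X, it has marker E): it exceeds the LTV cap.
By R6 (it has marker P, it is for a primary residence, it exceeds the LTV cap): it is escalated.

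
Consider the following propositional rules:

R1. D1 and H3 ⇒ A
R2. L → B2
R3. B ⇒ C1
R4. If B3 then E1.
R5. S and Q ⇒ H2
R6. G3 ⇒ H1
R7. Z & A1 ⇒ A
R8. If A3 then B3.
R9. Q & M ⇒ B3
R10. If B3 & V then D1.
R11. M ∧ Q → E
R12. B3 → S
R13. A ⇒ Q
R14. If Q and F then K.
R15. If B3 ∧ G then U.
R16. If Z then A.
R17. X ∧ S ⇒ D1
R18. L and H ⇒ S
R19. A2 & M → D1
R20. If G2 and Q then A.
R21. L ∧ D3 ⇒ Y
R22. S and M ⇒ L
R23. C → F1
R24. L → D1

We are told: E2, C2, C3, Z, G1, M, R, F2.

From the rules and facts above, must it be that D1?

A  (by R16: Z)
Q  (by R13: A)
B3  (by R9: Q, M)
S  (by R12: B3)
L  (by R22: S, M)
D1  (by R24: L)

Yes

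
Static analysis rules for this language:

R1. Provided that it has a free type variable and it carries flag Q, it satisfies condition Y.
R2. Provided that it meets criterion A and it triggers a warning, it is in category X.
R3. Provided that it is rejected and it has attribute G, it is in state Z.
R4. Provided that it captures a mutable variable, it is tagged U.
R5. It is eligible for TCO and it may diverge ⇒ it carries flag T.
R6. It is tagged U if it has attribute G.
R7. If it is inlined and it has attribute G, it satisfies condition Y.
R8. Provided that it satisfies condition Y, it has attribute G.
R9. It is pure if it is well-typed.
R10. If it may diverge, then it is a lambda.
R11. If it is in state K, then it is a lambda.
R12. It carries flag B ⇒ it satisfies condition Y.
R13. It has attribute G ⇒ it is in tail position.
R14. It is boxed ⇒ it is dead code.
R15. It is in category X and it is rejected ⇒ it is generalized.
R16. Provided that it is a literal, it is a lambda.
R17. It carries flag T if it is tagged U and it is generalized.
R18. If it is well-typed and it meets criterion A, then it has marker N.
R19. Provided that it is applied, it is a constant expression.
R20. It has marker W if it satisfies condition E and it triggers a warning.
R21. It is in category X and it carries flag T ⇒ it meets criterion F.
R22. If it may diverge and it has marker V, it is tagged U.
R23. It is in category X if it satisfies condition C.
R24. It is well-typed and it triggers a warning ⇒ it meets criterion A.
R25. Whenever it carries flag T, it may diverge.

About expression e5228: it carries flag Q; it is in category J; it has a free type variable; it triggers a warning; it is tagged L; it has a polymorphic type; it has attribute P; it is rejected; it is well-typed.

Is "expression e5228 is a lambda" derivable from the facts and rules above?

Yes

By R1 (it has a free type variable, it carries flag Q): it satisfies condition Y.
By R8 (it satisfies condition Y): it has attribute G.
By R24 (it is well-typed, it triggers a warning): it meets criterion A.
By R2 (it meets criterion A, it triggers a warning): it is in category X.
By R6 (it has attribute G): it is tagged U.
By R15 (it is in category X, it is rejected): it is generalized.
By R17 (it is tagged U, it is generalized): it carries flag T.
By R25 (it carries flag T): it may diverge.
By R10 (it may diverge): it is a lambda.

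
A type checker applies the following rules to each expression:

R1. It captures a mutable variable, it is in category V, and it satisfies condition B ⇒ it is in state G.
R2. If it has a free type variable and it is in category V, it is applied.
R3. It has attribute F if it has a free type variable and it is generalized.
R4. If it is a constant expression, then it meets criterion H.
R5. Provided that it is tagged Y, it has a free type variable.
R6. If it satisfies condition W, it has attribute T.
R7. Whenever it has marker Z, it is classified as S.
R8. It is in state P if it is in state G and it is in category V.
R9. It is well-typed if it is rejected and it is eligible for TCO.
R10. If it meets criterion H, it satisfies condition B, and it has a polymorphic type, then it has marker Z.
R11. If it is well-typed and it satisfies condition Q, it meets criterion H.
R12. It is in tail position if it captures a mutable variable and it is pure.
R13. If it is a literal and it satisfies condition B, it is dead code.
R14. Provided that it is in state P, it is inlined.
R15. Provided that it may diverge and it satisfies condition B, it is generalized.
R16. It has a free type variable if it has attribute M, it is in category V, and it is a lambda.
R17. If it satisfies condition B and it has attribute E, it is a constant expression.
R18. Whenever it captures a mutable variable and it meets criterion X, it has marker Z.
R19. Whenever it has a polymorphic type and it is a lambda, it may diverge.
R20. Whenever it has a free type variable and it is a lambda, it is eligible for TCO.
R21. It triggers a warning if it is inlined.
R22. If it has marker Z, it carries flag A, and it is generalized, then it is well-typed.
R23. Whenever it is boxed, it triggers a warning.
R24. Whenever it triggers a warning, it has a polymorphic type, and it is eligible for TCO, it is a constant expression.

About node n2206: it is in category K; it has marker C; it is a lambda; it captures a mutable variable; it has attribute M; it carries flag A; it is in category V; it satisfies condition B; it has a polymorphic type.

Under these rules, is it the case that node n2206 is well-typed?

Yes

By R1 (it captures a mutable variable, it is in category V, it satisfies condition B): it is in state G.
By R8 (it is in state G, it is in category V): it is in state P.
By R14 (it is in state P): it is inlined.
By R16 (it has attribute M, it is in category V, it is a lambda): it has a free type variable.
By R19 (it has a polymorphic type, it is a lambda): it may diverge.
By R20 (it has a free type variable, it is a lambda): it is eligible for TCO.
By R21 (it is inlined): it triggers a warning.
By R24 (it triggers a warning, it has a polymorphic type, it is eligible for TCO): it is a constant expression.
By R4 (it is a constant expression): it meets criterion H.
By R10 (it meets criterion H, it satisfies condition B, it has a polymorphic type): it has marker Z.
By R15 (it may diverge, it satisfies condition B): it is generalized.
By R22 (it has marker Z, it carries flag A, it is generalized): it is well-typed.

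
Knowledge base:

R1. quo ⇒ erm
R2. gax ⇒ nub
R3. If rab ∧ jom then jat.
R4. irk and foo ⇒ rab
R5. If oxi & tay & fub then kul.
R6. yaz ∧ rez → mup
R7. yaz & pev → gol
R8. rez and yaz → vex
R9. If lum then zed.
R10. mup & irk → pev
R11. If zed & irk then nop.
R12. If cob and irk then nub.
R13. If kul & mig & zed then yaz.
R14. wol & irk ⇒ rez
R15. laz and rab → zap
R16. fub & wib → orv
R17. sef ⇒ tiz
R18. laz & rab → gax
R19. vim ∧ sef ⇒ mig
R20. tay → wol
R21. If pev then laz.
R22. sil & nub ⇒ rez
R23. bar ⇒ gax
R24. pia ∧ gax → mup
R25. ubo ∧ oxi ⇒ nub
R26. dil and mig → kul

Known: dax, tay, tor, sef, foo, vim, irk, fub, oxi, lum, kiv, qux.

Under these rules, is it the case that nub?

rab  (by R4: irk, foo)
kul  (by R5: oxi, tay, fub)
zed  (by R9: lum)
mig  (by R19: vim, sef)
wol  (by R20: tay)
yaz  (by R13: kul, mig, zed)
rez  (by R14: wol, irk)
mup  (by R6: yaz, rez)
pev  (by R10: mup, irk)
laz  (by R21: pev)
gax  (by R18: laz, rab)
nub  (by R2: gax)

Yes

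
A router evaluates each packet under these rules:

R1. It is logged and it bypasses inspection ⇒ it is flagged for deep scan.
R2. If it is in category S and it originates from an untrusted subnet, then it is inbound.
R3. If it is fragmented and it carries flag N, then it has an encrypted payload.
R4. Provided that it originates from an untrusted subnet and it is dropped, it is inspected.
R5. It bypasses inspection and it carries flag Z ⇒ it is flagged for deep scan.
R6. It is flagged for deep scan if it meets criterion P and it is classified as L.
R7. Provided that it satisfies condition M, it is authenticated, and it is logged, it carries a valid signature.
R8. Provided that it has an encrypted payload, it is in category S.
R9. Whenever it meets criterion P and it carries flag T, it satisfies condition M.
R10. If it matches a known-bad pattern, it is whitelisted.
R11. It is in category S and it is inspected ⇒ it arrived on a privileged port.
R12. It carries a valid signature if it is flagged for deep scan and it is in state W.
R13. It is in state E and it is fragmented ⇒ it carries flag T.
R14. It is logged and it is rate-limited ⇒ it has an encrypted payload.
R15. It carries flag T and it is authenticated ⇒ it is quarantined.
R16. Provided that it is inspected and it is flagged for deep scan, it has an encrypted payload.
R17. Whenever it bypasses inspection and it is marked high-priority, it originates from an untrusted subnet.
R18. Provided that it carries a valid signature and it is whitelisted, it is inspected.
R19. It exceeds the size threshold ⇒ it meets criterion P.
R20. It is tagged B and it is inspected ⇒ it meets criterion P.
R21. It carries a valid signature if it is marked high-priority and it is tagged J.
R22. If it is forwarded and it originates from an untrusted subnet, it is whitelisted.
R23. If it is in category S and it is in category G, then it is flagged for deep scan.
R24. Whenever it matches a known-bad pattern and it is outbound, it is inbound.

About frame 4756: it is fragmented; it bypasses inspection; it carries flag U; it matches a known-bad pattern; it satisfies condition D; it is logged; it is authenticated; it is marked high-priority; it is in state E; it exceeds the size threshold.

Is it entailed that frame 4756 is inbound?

Yes

By R1 (it is logged, it bypasses inspection): it is flagged for deep scan.
By R10 (it matches a known-bad pattern): it is whitelisted.
By R13 (it is in state E, it is fragmented): it carries flag T.
By R17 (it bypasses inspection, it is marked high-priority): it originates from an untrusted subnet.
By R19 (it exceeds the size threshold): it meets criterion P.
By R9 (it meets criterion P, it carries flag T): it satisfies condition M.
By R7 (it satisfies condition M, it is authenticated, it is logged): it carries a valid signature.
By R18 (it carries a valid signature, it is whitelisted): it is inspected.
By R16 (it is inspected, it is flagged for deep scan): it has an encrypted payload.
By R8 (it has an encrypted payload): it is in category S.
By R2 (it is in category S, it originates from an untrusted subnet): it is inbound.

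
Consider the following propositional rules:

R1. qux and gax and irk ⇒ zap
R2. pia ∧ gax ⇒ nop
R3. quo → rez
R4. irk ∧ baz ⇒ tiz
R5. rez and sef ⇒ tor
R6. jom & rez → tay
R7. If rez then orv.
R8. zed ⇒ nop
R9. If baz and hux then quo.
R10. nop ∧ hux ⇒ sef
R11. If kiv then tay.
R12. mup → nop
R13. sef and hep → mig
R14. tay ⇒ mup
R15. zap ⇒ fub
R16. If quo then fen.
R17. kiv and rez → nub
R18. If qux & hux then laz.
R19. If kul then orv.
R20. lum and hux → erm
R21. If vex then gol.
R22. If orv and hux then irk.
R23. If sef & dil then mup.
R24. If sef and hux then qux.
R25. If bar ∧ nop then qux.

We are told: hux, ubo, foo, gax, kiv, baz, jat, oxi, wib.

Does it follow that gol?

No

Forward chaining from the given facts derives: quo, tay, mup, fen, rez, orv, nop, nub, irk, tiz, sef, qux, zap, tor, fub, laz.
The only rule concluding gol is R21, which needs vex; that is never established.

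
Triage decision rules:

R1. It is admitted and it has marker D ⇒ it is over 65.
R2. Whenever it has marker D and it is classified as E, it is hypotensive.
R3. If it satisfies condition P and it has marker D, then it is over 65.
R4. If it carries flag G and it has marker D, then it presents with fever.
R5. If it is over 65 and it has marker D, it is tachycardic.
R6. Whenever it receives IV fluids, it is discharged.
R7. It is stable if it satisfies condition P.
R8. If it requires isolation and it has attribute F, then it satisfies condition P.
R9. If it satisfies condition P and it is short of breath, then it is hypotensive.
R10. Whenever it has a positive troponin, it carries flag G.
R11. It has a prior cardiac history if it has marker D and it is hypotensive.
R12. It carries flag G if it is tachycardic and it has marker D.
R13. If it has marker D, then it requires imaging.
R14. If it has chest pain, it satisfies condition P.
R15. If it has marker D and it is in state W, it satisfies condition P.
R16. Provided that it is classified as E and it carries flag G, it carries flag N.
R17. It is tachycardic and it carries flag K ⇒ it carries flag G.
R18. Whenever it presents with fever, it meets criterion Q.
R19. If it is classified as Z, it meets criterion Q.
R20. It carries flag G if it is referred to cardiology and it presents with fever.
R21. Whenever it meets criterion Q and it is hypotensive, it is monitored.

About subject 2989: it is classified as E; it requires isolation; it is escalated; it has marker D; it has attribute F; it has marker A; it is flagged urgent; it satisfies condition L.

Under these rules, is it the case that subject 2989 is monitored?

Yes

By R2 (it has marker D, it is classified as E): it is hypotensive.
By R8 (it requires isolation, it has attribute F): it satisfies condition P.
By R3 (it satisfies condition P, it has marker D): it is over 65.
By R5 (it is over 65, it has marker D): it is tachycardic.
By R12 (it is tachycardic, it has marker D): it carries flag G.
By R4 (it carries flag G, it has marker D): it presents with fever.
By R18 (it presents with fever): it meets criterion Q.
By R21 (it meets criterion Q, it is hypotensive): it is monitored.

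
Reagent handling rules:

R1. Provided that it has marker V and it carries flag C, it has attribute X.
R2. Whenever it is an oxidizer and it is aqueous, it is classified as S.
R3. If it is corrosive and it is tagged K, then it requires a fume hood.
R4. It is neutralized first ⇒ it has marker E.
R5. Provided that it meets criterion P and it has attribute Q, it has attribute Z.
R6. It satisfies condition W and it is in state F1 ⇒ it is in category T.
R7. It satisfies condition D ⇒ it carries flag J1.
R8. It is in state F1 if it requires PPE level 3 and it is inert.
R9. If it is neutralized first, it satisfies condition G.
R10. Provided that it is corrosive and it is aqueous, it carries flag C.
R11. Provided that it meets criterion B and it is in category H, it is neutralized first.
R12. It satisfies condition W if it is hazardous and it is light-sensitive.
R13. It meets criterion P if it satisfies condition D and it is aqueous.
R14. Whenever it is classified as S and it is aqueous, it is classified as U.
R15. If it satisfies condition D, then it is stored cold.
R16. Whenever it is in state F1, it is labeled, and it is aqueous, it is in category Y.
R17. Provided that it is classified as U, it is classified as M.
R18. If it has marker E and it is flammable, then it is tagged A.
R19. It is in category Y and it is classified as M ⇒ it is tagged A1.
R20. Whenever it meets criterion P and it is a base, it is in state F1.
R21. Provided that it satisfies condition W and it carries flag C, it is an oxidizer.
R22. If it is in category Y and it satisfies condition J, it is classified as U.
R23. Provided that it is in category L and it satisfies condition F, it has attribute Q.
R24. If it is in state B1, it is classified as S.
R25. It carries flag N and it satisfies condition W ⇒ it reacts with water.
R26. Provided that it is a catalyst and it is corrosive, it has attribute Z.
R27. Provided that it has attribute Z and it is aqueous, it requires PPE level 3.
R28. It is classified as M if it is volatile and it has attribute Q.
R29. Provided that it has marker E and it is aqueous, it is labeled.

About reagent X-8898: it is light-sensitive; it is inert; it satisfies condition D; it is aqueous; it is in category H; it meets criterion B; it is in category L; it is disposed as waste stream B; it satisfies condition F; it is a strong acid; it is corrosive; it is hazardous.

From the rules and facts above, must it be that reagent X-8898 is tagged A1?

Yes

By R10 (it is corrosive, it is aqueous): it carries flag C.
By R11 (it meets criterion B, it is in category H): it is neutralized first.
By R12 (it is hazardous, it is light-sensitive): it satisfies condition W.
By R13 (it satisfies condition D, it is aqueous): it meets criterion P.
By R21 (it satisfies condition W, it carries flag C): it is an oxidizer.
By R23 (it is in category L, it satisfies condition F): it has attribute Q.
By R2 (it is an oxidizer, it is aqueous): it is classified as S.
By R4 (it is neutralized first): it has marker E.
By R5 (it meets criterion P, it has attribute Q): it has attribute Z.
By R14 (it is classified as S, it is aqueous): it is classified as U.
By R17 (it is classified as U): it is classified as M.
By R27 (it has attribute Z, it is aqueous): it requires PPE level 3.
By R29 (it has marker E, it is aqueous): it is labeled.
By R8 (it requires PPE level 3, it is inert): it is in state F1.
By R16 (it is in state F1, it is labeled, it is aqueous): it is in category Y.
By R19 (it is in category Y, it is classified as M): it is tagged A1.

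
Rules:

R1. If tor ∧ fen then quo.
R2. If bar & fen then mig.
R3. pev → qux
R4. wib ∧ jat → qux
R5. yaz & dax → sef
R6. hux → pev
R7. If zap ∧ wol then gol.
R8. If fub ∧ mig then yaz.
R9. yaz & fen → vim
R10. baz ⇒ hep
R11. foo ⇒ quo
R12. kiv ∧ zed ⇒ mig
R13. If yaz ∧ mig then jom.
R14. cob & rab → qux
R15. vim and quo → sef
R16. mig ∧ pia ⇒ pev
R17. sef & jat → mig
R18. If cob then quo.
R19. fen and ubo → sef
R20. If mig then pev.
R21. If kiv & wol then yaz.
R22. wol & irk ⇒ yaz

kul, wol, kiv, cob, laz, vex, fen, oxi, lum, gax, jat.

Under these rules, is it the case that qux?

quo  (by R18: cob)
yaz  (by R21: kiv, wol)
vim  (by R9: yaz, fen)
sef  (by R15: vim, quo)
mig  (by R17: sef, jat)
pev  (by R20: mig)
qux  (by R3: pev)

Yes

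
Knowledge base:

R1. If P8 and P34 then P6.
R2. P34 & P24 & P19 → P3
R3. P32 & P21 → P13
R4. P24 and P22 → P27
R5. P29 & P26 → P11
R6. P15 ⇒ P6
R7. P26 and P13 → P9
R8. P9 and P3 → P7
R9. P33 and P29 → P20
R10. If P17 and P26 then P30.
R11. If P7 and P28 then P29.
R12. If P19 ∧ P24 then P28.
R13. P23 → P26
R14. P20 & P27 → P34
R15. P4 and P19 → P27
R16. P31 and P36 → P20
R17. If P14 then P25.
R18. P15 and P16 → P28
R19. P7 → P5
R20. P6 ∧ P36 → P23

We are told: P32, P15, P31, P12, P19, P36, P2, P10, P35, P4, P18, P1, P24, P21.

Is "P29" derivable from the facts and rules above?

P13  (by R3: P32, P21)
P6  (by R6: P15)
P28  (by R12: P19, P24)
P27  (by R15: P4, P19)
P20  (by R16: P31, P36)
P23  (by R20: P6, P36)
P26  (by R13: P23)
P34  (by R14: P20, P27)
P3  (by R2: P34, P24, P19)
P9  (by R7: P26, P13)
P7  (by R8: P9, P3)
P29  (by R11: P7, P28)

Yes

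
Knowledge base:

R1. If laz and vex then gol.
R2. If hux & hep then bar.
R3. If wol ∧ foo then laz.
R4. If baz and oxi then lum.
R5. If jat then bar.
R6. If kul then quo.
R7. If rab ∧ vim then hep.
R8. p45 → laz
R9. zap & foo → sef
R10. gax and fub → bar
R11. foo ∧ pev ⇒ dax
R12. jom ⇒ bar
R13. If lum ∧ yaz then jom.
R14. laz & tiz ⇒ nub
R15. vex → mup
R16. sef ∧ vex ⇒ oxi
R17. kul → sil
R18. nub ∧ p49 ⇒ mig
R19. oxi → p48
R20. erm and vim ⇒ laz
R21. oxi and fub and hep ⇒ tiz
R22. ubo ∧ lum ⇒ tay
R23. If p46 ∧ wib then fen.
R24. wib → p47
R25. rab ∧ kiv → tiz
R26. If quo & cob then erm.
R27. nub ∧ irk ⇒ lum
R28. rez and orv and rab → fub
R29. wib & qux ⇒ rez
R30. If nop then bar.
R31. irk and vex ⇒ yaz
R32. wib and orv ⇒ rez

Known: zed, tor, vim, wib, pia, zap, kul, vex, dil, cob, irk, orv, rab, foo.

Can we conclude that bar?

Yes

quo  (by R6: kul)
hep  (by R7: rab, vim)
sef  (by R9: zap, foo)
oxi  (by R16: sef, vex)
erm  (by R26: quo, cob)
yaz  (by R31: irk, vex)
rez  (by R32: wib, orv)
laz  (by R20: erm, vim)
fub  (by R28: rez, orv, rab)
tiz  (by R21: oxi, fub, hep)
nub  (by R14: laz, tiz)
lum  (by R27: nub, irk)
jom  (by R13: lum, yaz)
bar  (by R12: jom)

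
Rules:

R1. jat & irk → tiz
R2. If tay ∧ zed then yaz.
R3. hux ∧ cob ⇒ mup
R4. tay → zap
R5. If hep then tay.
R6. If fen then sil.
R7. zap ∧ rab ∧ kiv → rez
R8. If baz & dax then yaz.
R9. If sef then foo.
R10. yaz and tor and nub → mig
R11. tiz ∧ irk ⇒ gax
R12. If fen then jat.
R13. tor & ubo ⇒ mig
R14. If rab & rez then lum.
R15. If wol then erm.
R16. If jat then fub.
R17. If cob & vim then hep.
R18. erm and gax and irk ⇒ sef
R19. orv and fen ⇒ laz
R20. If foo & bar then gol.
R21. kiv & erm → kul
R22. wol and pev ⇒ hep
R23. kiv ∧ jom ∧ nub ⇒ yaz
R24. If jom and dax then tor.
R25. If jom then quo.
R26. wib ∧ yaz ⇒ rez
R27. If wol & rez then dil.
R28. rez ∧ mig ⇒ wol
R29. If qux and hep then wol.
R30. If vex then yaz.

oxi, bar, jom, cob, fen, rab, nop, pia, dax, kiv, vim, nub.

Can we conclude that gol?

Forward chaining from the given facts derives: sil, jat, fub, hep, yaz, tor, quo, tay, mig, zap, rez, lum, wol, erm, kul, dil.
The only rule concluding gol is R20, which needs foo; that is never established.

No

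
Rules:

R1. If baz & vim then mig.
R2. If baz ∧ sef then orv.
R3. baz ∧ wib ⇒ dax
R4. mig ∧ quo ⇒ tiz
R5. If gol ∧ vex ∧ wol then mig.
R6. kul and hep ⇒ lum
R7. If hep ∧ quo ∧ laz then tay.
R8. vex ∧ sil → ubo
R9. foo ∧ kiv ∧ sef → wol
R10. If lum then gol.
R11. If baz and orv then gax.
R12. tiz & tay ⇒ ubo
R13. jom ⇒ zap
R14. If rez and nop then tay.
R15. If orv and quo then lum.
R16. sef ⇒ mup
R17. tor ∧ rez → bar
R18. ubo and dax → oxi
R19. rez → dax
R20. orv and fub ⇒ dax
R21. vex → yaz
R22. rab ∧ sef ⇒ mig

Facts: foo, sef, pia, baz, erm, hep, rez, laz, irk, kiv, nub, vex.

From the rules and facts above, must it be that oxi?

No

Forward chaining from the given facts derives: orv, wol, gax, mup, dax, yaz.
The only rule concluding oxi is R18, which needs ubo; that is never established.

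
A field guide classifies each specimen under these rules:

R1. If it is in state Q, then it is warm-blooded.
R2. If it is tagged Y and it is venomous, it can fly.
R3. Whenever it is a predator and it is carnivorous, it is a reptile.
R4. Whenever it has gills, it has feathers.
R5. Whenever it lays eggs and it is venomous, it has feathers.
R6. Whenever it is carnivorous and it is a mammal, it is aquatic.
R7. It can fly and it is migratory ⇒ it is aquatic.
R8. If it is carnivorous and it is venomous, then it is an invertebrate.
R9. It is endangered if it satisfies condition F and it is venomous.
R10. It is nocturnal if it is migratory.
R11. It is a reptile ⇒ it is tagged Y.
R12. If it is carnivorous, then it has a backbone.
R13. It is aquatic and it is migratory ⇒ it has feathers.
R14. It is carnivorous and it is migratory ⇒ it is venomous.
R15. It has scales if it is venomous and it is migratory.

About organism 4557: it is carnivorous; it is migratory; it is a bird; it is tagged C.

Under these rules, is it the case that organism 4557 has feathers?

Forward chaining from the given facts derives: is nocturnal, has a backbone, is venomous, has scales, is an invertebrate.
Rules concluding "it has feathers": R4 needs "it has gills"; R5 needs "it lays eggs"; R13 needs "it is aquatic" — none of these are established.

No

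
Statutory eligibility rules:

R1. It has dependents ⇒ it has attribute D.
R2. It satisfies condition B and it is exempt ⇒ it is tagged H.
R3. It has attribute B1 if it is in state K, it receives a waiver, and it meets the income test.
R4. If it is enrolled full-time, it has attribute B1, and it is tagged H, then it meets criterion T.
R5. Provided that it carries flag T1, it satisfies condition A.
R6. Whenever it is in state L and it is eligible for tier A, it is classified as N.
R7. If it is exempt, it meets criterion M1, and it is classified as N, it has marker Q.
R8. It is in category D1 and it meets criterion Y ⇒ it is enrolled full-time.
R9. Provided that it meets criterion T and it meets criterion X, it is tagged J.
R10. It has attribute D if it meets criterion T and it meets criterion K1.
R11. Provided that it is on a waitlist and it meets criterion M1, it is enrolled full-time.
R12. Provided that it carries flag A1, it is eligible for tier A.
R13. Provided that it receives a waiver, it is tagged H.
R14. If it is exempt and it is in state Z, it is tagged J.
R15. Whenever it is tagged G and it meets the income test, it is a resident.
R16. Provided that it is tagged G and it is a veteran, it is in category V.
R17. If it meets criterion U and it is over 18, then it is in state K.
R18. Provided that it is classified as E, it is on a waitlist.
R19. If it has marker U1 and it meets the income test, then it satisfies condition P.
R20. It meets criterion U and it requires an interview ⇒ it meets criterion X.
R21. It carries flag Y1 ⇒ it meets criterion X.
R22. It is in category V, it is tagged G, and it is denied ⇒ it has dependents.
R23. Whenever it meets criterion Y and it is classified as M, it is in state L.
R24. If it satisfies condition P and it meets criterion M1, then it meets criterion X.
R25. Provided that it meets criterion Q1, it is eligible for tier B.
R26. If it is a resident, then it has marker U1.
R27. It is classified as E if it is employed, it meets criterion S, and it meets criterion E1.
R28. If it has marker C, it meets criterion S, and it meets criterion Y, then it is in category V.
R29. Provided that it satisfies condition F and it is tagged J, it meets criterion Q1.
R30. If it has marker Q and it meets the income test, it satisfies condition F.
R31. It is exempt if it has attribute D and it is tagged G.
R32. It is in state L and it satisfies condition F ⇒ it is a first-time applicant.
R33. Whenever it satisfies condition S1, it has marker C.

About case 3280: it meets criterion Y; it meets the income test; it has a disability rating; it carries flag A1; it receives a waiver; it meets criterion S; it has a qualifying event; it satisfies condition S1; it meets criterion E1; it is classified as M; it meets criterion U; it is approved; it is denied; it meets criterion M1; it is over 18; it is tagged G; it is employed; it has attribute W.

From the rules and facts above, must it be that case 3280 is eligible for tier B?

By R12 (it carries flag A1): it is eligible for tier A.
By R13 (it receives a waiver): it is tagged H.
By R15 (it is tagged G, it meets the income test): it is a resident.
By R17 (it meets criterion U, it is over 18): it is in state K.
By R23 (it meets criterion Y, it is classified as M): it is in state L.
By R26 (it is a resident): it has marker U1.
By R27 (it is employed, it meets criterion S, it meets criterion E1): it is classified as E.
By R33 (it satisfies condition S1): it has marker C.
By R3 (it is in state K, it receives a waiver, it meets the income test): it has attribute B1.
By R6 (it is in state L, it is eligible for tier A): it is classified as N.
By R18 (it is classified as E): it is on a waitlist.
By R19 (it has marker U1, it meets the income test): it satisfies condition P.
By R24 (it satisfies condition P, it meets criterion M1): it meets criterion X.
By R28 (it has marker C, it meets criterion S, it meets criterion Y): it is in category V.
By R11 (it is on a waitlist, it meets criterion M1): it is enrolled full-time.
By R22 (it is in category V, it is tagged G, it is denied): it has dependents.
By R1 (it has dependents): it has attribute D.
By R4 (it is enrolled full-time, it has attribute B1, it is tagged H): it meets criterion T.
By R9 (it meets criterion T, it meets criterion X): it is tagged J.
By R31 (it has attribute D, it is tagged G): it is exempt.
By R7 (it is exempt, it meets criterion M1, it is classified as N): it has marker Q.
By R30 (it has marker Q, it meets the income test): it satisfies condition F.
By R29 (it satisfies condition F, it is tagged J): it meets criterion Q1.
By R25 (it meets criterion Q1): it is eligible for tier B.

Yes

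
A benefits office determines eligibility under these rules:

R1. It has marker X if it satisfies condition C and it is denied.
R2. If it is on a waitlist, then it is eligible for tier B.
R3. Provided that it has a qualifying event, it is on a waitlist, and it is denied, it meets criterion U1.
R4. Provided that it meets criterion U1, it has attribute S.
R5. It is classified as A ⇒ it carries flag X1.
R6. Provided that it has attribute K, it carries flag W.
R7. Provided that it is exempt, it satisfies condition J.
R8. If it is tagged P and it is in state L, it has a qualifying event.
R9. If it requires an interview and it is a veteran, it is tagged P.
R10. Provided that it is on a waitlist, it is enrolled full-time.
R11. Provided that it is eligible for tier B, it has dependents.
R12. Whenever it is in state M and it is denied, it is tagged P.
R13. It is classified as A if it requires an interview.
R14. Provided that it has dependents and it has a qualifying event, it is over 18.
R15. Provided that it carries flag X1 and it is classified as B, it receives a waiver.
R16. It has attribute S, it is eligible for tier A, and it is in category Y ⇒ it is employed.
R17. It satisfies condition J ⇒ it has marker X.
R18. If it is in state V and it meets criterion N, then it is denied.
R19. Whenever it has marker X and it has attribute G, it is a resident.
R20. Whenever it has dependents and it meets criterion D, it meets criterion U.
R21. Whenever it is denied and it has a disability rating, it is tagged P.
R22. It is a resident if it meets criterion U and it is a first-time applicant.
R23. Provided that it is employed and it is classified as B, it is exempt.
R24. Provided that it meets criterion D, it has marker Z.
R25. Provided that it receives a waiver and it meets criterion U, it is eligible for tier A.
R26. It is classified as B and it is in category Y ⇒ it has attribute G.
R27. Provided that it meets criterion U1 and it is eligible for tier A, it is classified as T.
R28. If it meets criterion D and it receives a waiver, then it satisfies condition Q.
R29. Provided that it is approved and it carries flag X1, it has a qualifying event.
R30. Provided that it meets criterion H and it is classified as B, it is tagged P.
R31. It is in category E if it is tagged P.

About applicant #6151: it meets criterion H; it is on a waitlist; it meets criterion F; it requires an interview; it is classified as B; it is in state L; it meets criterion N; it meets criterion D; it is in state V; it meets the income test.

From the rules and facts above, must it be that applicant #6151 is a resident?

Forward chaining from the given facts derives: is eligible for tier B, is enrolled full-time, has dependents, is classified as A, is denied, meets criterion U, has marker Z, is tagged P, is in category E, carries flag X1, has a qualifying event, is over 18, receives a waiver, is eligible for tier A, satisfies condition Q, meets criterion U1, has attribute S, is classified as T.
Rules concluding "it is a resident": R19 needs "it has marker X"; R22 needs "it is a first-time applicant" — none of these are established.

No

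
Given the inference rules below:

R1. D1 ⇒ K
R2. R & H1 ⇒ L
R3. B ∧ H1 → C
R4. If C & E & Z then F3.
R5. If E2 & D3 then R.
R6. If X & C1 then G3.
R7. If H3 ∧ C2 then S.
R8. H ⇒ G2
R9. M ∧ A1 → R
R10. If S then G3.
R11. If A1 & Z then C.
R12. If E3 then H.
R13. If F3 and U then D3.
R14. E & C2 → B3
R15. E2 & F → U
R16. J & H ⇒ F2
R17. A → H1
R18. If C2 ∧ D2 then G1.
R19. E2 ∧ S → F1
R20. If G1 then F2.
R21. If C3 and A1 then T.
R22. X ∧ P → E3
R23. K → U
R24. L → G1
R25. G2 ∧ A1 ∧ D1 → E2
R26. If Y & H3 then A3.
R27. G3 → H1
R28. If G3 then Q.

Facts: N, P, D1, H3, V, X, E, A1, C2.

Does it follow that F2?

Forward chaining from the given facts derives: K, S, G3, B3, E3, U, H1, Q, H, G2, E2, F1.
Rules concluding F2: R16 needs J; R20 needs G1 — none of these are established.

No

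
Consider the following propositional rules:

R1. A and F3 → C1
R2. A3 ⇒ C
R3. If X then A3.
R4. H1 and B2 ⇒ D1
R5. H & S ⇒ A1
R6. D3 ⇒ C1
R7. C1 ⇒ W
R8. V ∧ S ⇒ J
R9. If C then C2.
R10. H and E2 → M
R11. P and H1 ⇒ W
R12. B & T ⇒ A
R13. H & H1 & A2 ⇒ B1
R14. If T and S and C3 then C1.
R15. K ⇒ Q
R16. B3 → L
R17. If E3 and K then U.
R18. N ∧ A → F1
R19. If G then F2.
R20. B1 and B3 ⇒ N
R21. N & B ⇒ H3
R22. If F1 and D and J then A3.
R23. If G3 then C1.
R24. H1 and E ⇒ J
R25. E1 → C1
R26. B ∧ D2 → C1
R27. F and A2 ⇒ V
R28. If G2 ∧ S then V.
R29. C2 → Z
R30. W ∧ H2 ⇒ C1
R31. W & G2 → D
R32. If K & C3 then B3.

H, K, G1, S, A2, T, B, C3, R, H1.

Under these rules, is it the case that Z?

No

Forward chaining from the given facts derives: A1, A, B1, C1, Q, B3, W, L, N, H3, F1.
The only rule concluding Z is R29, which needs C2; that is never established.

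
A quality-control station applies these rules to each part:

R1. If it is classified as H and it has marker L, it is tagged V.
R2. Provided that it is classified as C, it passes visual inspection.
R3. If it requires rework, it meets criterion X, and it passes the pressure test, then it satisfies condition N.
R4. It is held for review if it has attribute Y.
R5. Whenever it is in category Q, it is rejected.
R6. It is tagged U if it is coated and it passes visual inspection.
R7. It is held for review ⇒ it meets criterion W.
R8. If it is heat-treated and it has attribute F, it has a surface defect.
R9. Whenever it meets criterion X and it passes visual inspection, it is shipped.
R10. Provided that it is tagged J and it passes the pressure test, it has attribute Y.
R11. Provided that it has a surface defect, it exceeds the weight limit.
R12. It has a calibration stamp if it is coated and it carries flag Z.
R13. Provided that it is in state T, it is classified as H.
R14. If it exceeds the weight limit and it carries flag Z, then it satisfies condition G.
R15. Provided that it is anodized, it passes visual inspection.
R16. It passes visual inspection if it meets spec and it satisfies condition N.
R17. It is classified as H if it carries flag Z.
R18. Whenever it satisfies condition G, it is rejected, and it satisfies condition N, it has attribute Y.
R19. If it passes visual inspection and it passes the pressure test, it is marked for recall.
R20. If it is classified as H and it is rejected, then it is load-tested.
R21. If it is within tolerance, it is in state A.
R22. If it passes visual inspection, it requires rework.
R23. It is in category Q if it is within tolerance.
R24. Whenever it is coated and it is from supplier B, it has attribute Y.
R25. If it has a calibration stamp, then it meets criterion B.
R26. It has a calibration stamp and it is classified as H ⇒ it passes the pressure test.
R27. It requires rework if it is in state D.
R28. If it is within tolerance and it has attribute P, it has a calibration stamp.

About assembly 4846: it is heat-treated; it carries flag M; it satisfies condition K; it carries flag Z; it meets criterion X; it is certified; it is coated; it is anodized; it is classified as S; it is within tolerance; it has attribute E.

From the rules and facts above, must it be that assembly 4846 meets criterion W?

No

Forward chaining from the given facts derives: has a calibration stamp, passes visual inspection, is classified as H, is in state A, requires rework, is in category Q, meets criterion B, passes the pressure test, satisfies condition N, is rejected, is tagged U, is shipped, is marked for recall, is load-tested.
The only rule concluding "it meets criterion W" is R7, which needs "it is held for review"; that is never established.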